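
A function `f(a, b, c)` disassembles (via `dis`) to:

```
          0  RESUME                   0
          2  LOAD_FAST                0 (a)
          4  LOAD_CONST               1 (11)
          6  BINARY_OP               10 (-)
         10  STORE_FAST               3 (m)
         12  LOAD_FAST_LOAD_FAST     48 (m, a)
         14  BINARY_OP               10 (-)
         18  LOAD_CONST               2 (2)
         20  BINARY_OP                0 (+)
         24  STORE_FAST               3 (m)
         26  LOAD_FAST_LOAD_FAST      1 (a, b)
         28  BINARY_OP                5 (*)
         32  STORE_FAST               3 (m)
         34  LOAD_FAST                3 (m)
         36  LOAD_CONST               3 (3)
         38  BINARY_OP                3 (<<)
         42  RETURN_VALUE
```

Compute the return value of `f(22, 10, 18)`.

LOAD_FAST a → push 22. Stack: [22]
LOAD_CONST → push 11. Stack: [22, 11]
BINARY_OP - → 22 - 11 = 11. Stack: [11]
STORE_FAST m → m=11. Stack: []
LOAD_FAST_LOAD_FAST m,a → push 11,22. Stack: [11, 22]
BINARY_OP - → 11 - 22 = -11. Stack: [-11]
LOAD_CONST → push 2. Stack: [-11, 2]
BINARY_OP + → -11 + 2 = -9. Stack: [-9]
STORE_FAST m → m=-9. Stack: []
LOAD_FAST_LOAD_FAST a,b → push 22,10. Stack: [22, 10]
BINARY_OP * → 22 * 10 = 220. Stack: [220]
STORE_FAST m → m=220. Stack: []
LOAD_FAST m → push 220. Stack: [220]
LOAD_CONST → push 3. Stack: [220, 3]
BINARY_OP << → 220 << 3 = 1760. Stack: [1760]
RETURN_VALUE → return 1760.

1760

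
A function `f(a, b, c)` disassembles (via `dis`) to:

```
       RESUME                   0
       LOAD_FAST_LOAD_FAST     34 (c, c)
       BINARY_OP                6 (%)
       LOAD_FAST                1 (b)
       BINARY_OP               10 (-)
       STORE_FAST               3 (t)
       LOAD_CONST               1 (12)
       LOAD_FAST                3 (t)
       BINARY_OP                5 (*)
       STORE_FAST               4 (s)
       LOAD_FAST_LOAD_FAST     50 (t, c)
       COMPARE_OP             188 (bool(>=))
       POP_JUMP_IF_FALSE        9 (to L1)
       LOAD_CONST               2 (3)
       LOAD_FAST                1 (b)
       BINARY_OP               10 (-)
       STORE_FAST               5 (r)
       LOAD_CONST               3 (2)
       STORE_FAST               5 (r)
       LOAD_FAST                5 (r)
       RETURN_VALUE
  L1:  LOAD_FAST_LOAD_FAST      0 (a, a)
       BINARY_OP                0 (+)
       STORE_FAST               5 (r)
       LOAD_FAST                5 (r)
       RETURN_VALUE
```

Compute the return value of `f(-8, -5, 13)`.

-16

LOAD_FAST_LOAD_FAST c,c → push 13,13. Stack: [13, 13]
BINARY_OP % → 13 % 13 = 0. Stack: [0]
LOAD_FAST b → push -5. Stack: [0, -5]
BINARY_OP - → 0 - -5 = 5. Stack: [5]
STORE_FAST t → t=5. Stack: []
LOAD_CONST → push 12. Stack: [12]
LOAD_FAST t → push 5. Stack: [12, 5]
BINARY_OP * → 12 * 5 = 60. Stack: [60]
STORE_FAST s → s=60. Stack: []
LOAD_FAST_LOAD_FAST t,c → push 5,13. Stack: [5, 13]
COMPARE_OP bool(>=) → 5 vs 13 = False. Stack: [False]
POP_JUMP_IF_FALSE → pop False; jump. Stack: []
LOAD_FAST_LOAD_FAST a,a → push -8,-8. Stack: [-8, -8]
BINARY_OP + → -8 + -8 = -16. Stack: [-16]
STORE_FAST r → r=-16. Stack: []
LOAD_FAST r → push -16. Stack: [-16]
RETURN_VALUE → return -16.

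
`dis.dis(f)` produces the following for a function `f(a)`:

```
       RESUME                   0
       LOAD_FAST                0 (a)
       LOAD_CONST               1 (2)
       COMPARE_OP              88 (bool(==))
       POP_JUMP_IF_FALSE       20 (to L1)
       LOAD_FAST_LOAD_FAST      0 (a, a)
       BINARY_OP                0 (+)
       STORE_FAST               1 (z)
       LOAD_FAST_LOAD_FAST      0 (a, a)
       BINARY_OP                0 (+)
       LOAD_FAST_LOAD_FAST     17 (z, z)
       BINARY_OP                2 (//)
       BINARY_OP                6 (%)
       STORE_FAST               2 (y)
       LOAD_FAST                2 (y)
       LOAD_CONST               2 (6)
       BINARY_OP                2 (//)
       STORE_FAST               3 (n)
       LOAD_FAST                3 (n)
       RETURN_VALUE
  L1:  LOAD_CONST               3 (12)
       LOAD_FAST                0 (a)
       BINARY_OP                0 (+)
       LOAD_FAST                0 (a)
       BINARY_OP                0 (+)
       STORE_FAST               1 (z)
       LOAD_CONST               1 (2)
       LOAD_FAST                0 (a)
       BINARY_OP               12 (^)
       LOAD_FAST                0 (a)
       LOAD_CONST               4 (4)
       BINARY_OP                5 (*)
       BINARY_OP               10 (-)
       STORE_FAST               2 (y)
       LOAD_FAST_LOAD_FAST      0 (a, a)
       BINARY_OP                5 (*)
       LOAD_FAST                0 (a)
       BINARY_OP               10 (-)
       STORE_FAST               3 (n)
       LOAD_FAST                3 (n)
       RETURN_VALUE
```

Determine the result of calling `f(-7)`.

LOAD_FAST a → push -7. Stack: [-7]
LOAD_CONST → push 2. Stack: [-7, 2]
COMPARE_OP bool(==) → -7 vs 2 = False. Stack: [False]
POP_JUMP_IF_FALSE → pop False; jump. Stack: []
LOAD_CONST → push 12. Stack: [12]
LOAD_FAST a → push -7. Stack: [12, -7]
BINARY_OP + → 12 + -7 = 5. Stack: [5]
LOAD_FAST a → push -7. Stack: [5, -7]
BINARY_OP + → 5 + -7 = -2. Stack: [-2]
STORE_FAST z → z=-2. Stack: []
LOAD_CONST → push 2. Stack: [2]
LOAD_FAST a → push -7. Stack: [2, -7]
BINARY_OP ^ → 2 ^ -7 = -5. Stack: [-5]
LOAD_FAST a → push -7. Stack: [-5, -7]
LOAD_CONST → push 4. Stack: [-5, -7, 4]
BINARY_OP * → -7 * 4 = -28. Stack: [-5, -28]
BINARY_OP - → -5 - -28 = 23. Stack: [23]
STORE_FAST y → y=23. Stack: []
LOAD_FAST_LOAD_FAST a,a → push -7,-7. Stack: [-7, -7]
BINARY_OP * → -7 * -7 = 49. Stack: [49]
LOAD_FAST a → push -7. Stack: [49, -7]
BINARY_OP - → 49 - -7 = 56. Stack: [56]
STORE_FAST n → n=56. Stack: []
LOAD_FAST n → push 56. Stack: [56]
RETURN_VALUE → return 56.

56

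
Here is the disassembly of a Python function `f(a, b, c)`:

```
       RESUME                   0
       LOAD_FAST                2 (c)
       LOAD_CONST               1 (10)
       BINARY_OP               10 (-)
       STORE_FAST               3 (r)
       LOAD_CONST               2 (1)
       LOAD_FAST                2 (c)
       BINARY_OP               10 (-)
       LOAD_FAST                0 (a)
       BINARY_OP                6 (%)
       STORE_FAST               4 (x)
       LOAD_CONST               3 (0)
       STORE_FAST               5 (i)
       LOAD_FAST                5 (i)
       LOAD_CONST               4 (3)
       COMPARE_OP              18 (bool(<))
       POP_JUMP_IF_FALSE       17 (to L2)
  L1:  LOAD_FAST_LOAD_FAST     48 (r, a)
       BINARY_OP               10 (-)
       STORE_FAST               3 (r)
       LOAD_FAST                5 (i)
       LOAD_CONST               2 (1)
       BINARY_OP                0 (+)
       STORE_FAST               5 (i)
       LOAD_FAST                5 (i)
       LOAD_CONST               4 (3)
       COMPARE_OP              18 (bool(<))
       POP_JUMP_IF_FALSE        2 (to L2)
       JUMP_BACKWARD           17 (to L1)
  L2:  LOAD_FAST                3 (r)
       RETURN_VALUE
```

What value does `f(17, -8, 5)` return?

LOAD_FAST c → push 5. Stack: [5]
LOAD_CONST → push 10. Stack: [5, 10]
BINARY_OP - → 5 - 10 = -5. Stack: [-5]
STORE_FAST r → r=-5. Stack: []
LOAD_CONST → push 1. Stack: [1]
LOAD_FAST c → push 5. Stack: [1, 5]
BINARY_OP - → 1 - 5 = -4. Stack: [-4]
LOAD_FAST a → push 17. Stack: [-4, 17]
BINARY_OP % → -4 % 17 = 13. Stack: [13]
STORE_FAST x → x=13. Stack: []
LOAD_CONST → push 0. Stack: [0]
STORE_FAST i → i=0. Stack: []
LOAD_FAST i → push 0. Stack: [0]
LOAD_CONST → push 3. Stack: [0, 3]
COMPARE_OP bool(<) → 0 vs 3 = True. Stack: [True]
POP_JUMP_IF_FALSE → pop True; no jump. Stack: []
LOAD_FAST_LOAD_FAST r,a → push -5,17. Stack: [-5, 17]
BINARY_OP - → -5 - 17 = -22. Stack: [-22]
STORE_FAST r → r=-22. Stack: []
LOAD_FAST i → push 0. Stack: [0]
LOAD_CONST → push 1. Stack: [0, 1]
BINARY_OP + → 0 + 1 = 1. Stack: [1]
STORE_FAST i → i=1. Stack: []
LOAD_FAST i → push 1. Stack: [1]
LOAD_CONST → push 3. Stack: [1, 3]
COMPARE_OP bool(<) → 1 vs 3 = True. Stack: [True]
POP_JUMP_IF_FALSE → pop True; no jump. Stack: []
LOAD_FAST_LOAD_FAST r,a → push -22,17. Stack: [-22, 17]
BINARY_OP - → -22 - 17 = -39. Stack: [-39]
STORE_FAST r → r=-39. Stack: []
LOAD_FAST i → push 1. Stack: [1]
LOAD_CONST → push 1. Stack: [1, 1]
BINARY_OP + → 1 + 1 = 2. Stack: [2]
STORE_FAST i → i=2. Stack: []
LOAD_FAST i → push 2. Stack: [2]
LOAD_CONST → push 3. Stack: [2, 3]
COMPARE_OP bool(<) → 2 vs 3 = True. Stack: [True]
POP_JUMP_IF_FALSE → pop True; no jump. Stack: []
LOAD_FAST_LOAD_FAST r,a → push -39,17. Stack: [-39, 17]
BINARY_OP - → -39 - 17 = -56. Stack: [-56]
STORE_FAST r → r=-56. Stack: []
LOAD_FAST i → push 2. Stack: [2]
LOAD_CONST → push 1. Stack: [2, 1]
BINARY_OP + → 2 + 1 = 3. Stack: [3]
STORE_FAST i → i=3. Stack: []
LOAD_FAST i → push 3. Stack: [3]
LOAD_CONST → push 3. Stack: [3, 3]
COMPARE_OP bool(<) → 3 vs 3 = False. Stack: [False]
POP_JUMP_IF_FALSE → pop False; jump. Stack: []
LOAD_FAST r → push -56. Stack: [-56]
RETURN_VALUE → return -56.

-56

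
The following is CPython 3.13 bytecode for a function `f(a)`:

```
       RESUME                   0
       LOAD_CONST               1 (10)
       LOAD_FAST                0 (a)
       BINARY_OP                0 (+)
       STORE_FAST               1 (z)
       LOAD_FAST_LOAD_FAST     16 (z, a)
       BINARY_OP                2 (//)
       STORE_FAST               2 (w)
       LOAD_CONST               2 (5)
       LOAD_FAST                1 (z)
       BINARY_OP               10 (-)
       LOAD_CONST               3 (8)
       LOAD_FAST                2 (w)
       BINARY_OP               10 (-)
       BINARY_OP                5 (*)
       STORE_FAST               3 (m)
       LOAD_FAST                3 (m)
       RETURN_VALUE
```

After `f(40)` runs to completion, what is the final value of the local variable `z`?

50

LOAD_CONST → push 10. Stack: [10]
LOAD_FAST a → push 40. Stack: [10, 40]
BINARY_OP + → 10 + 40 = 50. Stack: [50]
STORE_FAST z → z=50. Stack: []
LOAD_FAST_LOAD_FAST z,a → push 50,40. Stack: [50, 40]
BINARY_OP // → 50 // 40 = 1. Stack: [1]
STORE_FAST w → w=1. Stack: []
LOAD_CONST → push 5. Stack: [5]
LOAD_FAST z → push 50. Stack: [5, 50]
BINARY_OP - → 5 - 50 = -45. Stack: [-45]
LOAD_CONST → push 8. Stack: [-45, 8]
LOAD_FAST w → push 1. Stack: [-45, 8, 1]
BINARY_OP - → 8 - 1 = 7. Stack: [-45, 7]
BINARY_OP * → -45 * 7 = -315. Stack: [-315]
STORE_FAST m → m=-315. Stack: []
LOAD_FAST m → push -315. Stack: [-315]
RETURN_VALUE → return -315.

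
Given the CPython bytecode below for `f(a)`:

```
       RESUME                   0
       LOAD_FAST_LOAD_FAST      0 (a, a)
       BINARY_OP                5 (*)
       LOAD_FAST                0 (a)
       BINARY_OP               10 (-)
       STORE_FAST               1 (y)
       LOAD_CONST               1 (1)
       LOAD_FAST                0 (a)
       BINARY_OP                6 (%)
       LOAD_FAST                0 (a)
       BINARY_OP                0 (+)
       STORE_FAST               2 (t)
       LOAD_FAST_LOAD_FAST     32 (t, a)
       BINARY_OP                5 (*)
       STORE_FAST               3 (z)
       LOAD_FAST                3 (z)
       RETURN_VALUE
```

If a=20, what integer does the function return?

LOAD_FAST_LOAD_FAST a,a → push 20,20. Stack: [20, 20]
BINARY_OP * → 20 * 20 = 400. Stack: [400]
LOAD_FAST a → push 20. Stack: [400, 20]
BINARY_OP - → 400 - 20 = 380. Stack: [380]
STORE_FAST y → y=380. Stack: []
LOAD_CONST → push 1. Stack: [1]
LOAD_FAST a → push 20. Stack: [1, 20]
BINARY_OP % → 1 % 20 = 1. Stack: [1]
LOAD_FAST a → push 20. Stack: [1, 20]
BINARY_OP + → 1 + 20 = 21. Stack: [21]
STORE_FAST t → t=21. Stack: []
LOAD_FAST_LOAD_FAST t,a → push 21,20. Stack: [21, 20]
BINARY_OP * → 21 * 20 = 420. Stack: [420]
STORE_FAST z → z=420. Stack: []
LOAD_FAST z → push 420. Stack: [420]
RETURN_VALUE → return 420.

420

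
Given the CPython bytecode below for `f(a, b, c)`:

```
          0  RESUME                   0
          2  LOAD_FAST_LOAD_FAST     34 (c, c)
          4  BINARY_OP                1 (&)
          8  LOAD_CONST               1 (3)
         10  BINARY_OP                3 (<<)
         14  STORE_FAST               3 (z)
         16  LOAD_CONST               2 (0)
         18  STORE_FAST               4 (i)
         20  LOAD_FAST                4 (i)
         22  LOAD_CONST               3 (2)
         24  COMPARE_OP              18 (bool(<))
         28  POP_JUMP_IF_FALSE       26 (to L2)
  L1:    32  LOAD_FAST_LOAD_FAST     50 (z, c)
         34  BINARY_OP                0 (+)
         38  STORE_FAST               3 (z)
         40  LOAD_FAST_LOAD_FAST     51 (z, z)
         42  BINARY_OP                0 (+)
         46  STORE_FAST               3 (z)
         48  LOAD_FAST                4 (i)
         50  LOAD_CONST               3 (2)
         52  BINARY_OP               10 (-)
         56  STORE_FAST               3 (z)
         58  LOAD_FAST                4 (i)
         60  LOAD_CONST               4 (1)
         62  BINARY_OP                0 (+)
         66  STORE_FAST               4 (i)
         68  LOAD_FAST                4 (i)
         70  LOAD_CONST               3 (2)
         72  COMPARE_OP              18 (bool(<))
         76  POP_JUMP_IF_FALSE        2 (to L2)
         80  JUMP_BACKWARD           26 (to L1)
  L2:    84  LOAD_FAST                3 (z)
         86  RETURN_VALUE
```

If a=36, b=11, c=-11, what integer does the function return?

LOAD_FAST_LOAD_FAST c,c → push -11,-11. Stack: [-11, -11]
BINARY_OP & → -11 & -11 = -11. Stack: [-11]
LOAD_CONST → push 3. Stack: [-11, 3]
BINARY_OP << → -11 << 3 = -88. Stack: [-88]
STORE_FAST z → z=-88. Stack: []
LOAD_CONST → push 0. Stack: [0]
STORE_FAST i → i=0. Stack: []
LOAD_FAST i → push 0. Stack: [0]
LOAD_CONST → push 2. Stack: [0, 2]
COMPARE_OP bool(<) → 0 vs 2 = True. Stack: [True]
POP_JUMP_IF_FALSE → pop True; no jump. Stack: []
LOAD_FAST_LOAD_FAST z,c → push -88,-11. Stack: [-88, -11]
BINARY_OP + → -88 + -11 = -99. Stack: [-99]
STORE_FAST z → z=-99. Stack: []
LOAD_FAST_LOAD_FAST z,z → push -99,-99. Stack: [-99, -99]
BINARY_OP + → -99 + -99 = -198. Stack: [-198]
STORE_FAST z → z=-198. Stack: []
LOAD_FAST i → push 0. Stack: [0]
LOAD_CONST → push 2. Stack: [0, 2]
BINARY_OP - → 0 - 2 = -2. Stack: [-2]
STORE_FAST z → z=-2. Stack: []
LOAD_FAST i → push 0. Stack: [0]
LOAD_CONST → push 1. Stack: [0, 1]
BINARY_OP + → 0 + 1 = 1. Stack: [1]
STORE_FAST i → i=1. Stack: []
LOAD_FAST i → push 1. Stack: [1]
LOAD_CONST → push 2. Stack: [1, 2]
COMPARE_OP bool(<) → 1 vs 2 = True. Stack: [True]
POP_JUMP_IF_FALSE → pop True; no jump. Stack: []
LOAD_FAST_LOAD_FAST z,c → push -2,-11. Stack: [-2, -11]
BINARY_OP + → -2 + -11 = -13. Stack: [-13]
STORE_FAST z → z=-13. Stack: []
LOAD_FAST_LOAD_FAST z,z → push -13,-13. Stack: [-13, -13]
BINARY_OP + → -13 + -13 = -26. Stack: [-26]
STORE_FAST z → z=-26. Stack: []
LOAD_FAST i → push 1. Stack: [1]
LOAD_CONST → push 2. Stack: [1, 2]
BINARY_OP - → 1 - 2 = -1. Stack: [-1]
STORE_FAST z → z=-1. Stack: []
LOAD_FAST i → push 1. Stack: [1]
LOAD_CONST → push 1. Stack: [1, 1]
BINARY_OP + → 1 + 1 = 2. Stack: [2]
STORE_FAST i → i=2. Stack: []
LOAD_FAST i → push 2. Stack: [2]
LOAD_CONST → push 2. Stack: [2, 2]
COMPARE_OP bool(<) → 2 vs 2 = False. Stack: [False]
POP_JUMP_IF_FALSE → pop False; jump. Stack: []
LOAD_FAST z → push -1. Stack: [-1]
RETURN_VALUE → return -1.

-1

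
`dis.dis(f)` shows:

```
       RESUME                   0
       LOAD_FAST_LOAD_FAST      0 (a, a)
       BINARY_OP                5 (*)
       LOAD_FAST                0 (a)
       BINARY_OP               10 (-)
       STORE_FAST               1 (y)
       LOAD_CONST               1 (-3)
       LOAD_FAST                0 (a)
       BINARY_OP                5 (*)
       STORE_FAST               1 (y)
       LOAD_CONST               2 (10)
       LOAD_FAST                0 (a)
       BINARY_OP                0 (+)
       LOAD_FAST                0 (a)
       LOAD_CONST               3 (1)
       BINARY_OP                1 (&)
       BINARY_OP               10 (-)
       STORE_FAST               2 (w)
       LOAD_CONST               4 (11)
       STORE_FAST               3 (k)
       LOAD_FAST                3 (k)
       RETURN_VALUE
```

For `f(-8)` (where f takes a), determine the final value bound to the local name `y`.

24

LOAD_FAST_LOAD_FAST a,a → push -8,-8. Stack: [-8, -8]
BINARY_OP * → -8 * -8 = 64. Stack: [64]
LOAD_FAST a → push -8. Stack: [64, -8]
BINARY_OP - → 64 - -8 = 72. Stack: [72]
STORE_FAST y → y=72. Stack: []
LOAD_CONST → push -3. Stack: [-3]
LOAD_FAST a → push -8. Stack: [-3, -8]
BINARY_OP * → -3 * -8 = 24. Stack: [24]
STORE_FAST y → y=24. Stack: []
LOAD_CONST → push 10. Stack: [10]
LOAD_FAST a → push -8. Stack: [10, -8]
BINARY_OP + → 10 + -8 = 2. Stack: [2]
LOAD_FAST a → push -8. Stack: [2, -8]
LOAD_CONST → push 1. Stack: [2, -8, 1]
BINARY_OP & → -8 & 1 = 0. Stack: [2, 0]
BINARY_OP - → 2 - 0 = 2. Stack: [2]
STORE_FAST w → w=2. Stack: []
LOAD_CONST → push 11. Stack: [11]
STORE_FAST k → k=11. Stack: []
LOAD_FAST k → push 11. Stack: [11]
RETURN_VALUE → return 11.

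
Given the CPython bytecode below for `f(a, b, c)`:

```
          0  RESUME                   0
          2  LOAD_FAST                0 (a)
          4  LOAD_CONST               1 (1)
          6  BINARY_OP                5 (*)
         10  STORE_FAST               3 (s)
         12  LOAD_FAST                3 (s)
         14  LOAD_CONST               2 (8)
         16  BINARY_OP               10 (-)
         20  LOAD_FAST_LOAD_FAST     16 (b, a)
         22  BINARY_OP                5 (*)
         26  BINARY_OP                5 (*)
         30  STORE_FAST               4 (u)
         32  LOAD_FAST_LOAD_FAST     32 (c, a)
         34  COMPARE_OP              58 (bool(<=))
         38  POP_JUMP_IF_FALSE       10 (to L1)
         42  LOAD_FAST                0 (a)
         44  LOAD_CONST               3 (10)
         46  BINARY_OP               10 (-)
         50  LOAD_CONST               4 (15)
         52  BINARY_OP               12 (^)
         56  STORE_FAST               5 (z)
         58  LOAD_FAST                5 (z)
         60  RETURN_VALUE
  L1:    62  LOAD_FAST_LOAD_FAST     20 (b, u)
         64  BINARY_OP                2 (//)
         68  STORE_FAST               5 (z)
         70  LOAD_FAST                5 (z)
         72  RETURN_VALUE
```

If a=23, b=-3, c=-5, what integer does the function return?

LOAD_FAST a → push 23. Stack: [23]
LOAD_CONST → push 1. Stack: [23, 1]
BINARY_OP * → 23 * 1 = 23. Stack: [23]
STORE_FAST s → s=23. Stack: []
LOAD_FAST s → push 23. Stack: [23]
LOAD_CONST → push 8. Stack: [23, 8]
BINARY_OP - → 23 - 8 = 15. Stack: [15]
LOAD_FAST_LOAD_FAST b,a → push -3,23. Stack: [15, -3, 23]
BINARY_OP * → -3 * 23 = -69. Stack: [15, -69]
BINARY_OP * → 15 * -69 = -1035. Stack: [-1035]
STORE_FAST u → u=-1035. Stack: []
LOAD_FAST_LOAD_FAST c,a → push -5,23. Stack: [-5, 23]
COMPARE_OP bool(<=) → -5 vs 23 = True. Stack: [True]
POP_JUMP_IF_FALSE → pop True; no jump. Stack: []
LOAD_FAST a → push 23. Stack: [23]
LOAD_CONST → push 10. Stack: [23, 10]
BINARY_OP - → 23 - 10 = 13. Stack: [13]
LOAD_CONST → push 15. Stack: [13, 15]
BINARY_OP ^ → 13 ^ 15 = 2. Stack: [2]
STORE_FAST z → z=2. Stack: []
LOAD_FAST z → push 2. Stack: [2]
RETURN_VALUE → return 2.

2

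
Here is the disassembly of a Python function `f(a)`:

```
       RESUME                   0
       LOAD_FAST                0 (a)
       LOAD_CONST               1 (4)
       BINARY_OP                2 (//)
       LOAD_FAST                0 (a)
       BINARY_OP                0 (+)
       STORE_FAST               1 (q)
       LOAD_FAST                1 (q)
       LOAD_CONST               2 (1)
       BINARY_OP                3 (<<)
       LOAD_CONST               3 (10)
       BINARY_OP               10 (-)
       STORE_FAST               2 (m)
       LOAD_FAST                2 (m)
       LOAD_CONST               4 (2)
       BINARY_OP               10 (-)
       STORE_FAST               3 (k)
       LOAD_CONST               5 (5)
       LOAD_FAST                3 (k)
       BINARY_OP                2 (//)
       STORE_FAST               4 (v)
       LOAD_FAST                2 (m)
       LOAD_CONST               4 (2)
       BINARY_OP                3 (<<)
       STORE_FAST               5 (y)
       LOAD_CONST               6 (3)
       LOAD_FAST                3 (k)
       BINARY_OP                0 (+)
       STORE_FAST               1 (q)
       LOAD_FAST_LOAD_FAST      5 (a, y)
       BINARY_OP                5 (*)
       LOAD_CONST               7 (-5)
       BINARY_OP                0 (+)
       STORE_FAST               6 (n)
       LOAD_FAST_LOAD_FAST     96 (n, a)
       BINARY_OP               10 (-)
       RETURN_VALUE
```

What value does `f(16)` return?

1899

LOAD_FAST a → push 16. Stack: [16]
LOAD_CONST → push 4. Stack: [16, 4]
BINARY_OP // → 16 // 4 = 4. Stack: [4]
LOAD_FAST a → push 16. Stack: [4, 16]
BINARY_OP + → 4 + 16 = 20. Stack: [20]
STORE_FAST q → q=20. Stack: []
LOAD_FAST q → push 20. Stack: [20]
LOAD_CONST → push 1. Stack: [20, 1]
BINARY_OP << → 20 << 1 = 40. Stack: [40]
LOAD_CONST → push 10. Stack: [40, 10]
BINARY_OP - → 40 - 10 = 30. Stack: [30]
STORE_FAST m → m=30. Stack: []
LOAD_FAST m → push 30. Stack: [30]
LOAD_CONST → push 2. Stack: [30, 2]
BINARY_OP - → 30 - 2 = 28. Stack: [28]
STORE_FAST k → k=28. Stack: []
LOAD_CONST → push 5. Stack: [5]
LOAD_FAST k → push 28. Stack: [5, 28]
BINARY_OP // → 5 // 28 = 0. Stack: [0]
STORE_FAST v → v=0. Stack: []
LOAD_FAST m → push 30. Stack: [30]
LOAD_CONST → push 2. Stack: [30, 2]
BINARY_OP << → 30 << 2 = 120. Stack: [120]
STORE_FAST y → y=120. Stack: []
LOAD_CONST → push 3. Stack: [3]
LOAD_FAST k → push 28. Stack: [3, 28]
BINARY_OP + → 3 + 28 = 31. Stack: [31]
STORE_FAST q → q=31. Stack: []
LOAD_FAST_LOAD_FAST a,y → push 16,120. Stack: [16, 120]
BINARY_OP * → 16 * 120 = 1920. Stack: [1920]
LOAD_CONST → push -5. Stack: [1920, -5]
BINARY_OP + → 1920 + -5 = 1915. Stack: [1915]
STORE_FAST n → n=1915. Stack: []
LOAD_FAST_LOAD_FAST n,a → push 1915,16. Stack: [1915, 16]
BINARY_OP - → 1915 - 16 = 1899. Stack: [1899]
RETURN_VALUE → return 1899.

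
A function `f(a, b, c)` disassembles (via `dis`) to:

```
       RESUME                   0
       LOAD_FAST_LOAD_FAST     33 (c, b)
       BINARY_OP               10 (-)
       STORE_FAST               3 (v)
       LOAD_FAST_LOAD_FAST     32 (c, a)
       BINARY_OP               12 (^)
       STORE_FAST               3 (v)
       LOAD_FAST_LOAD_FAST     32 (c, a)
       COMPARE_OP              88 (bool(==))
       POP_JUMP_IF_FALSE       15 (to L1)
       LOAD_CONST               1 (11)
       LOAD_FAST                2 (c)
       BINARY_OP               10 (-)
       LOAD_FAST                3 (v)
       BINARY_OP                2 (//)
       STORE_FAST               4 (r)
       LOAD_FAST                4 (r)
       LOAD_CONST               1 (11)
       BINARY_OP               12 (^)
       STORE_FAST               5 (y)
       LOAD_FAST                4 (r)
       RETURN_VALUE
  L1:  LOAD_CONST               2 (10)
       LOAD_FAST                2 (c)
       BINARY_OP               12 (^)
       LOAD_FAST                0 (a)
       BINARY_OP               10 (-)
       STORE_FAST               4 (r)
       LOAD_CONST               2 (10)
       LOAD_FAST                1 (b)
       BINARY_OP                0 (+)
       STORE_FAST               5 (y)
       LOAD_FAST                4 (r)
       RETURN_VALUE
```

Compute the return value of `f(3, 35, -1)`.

LOAD_FAST_LOAD_FAST c,b → push -1,35. Stack: [-1, 35]
BINARY_OP - → -1 - 35 = -36. Stack: [-36]
STORE_FAST v → v=-36. Stack: []
LOAD_FAST_LOAD_FAST c,a → push -1,3. Stack: [-1, 3]
BINARY_OP ^ → -1 ^ 3 = -4. Stack: [-4]
STORE_FAST v → v=-4. Stack: []
LOAD_FAST_LOAD_FAST c,a → push -1,3. Stack: [-1, 3]
COMPARE_OP bool(==) → -1 vs 3 = False. Stack: [False]
POP_JUMP_IF_FALSE → pop False; jump. Stack: []
LOAD_CONST → push 10. Stack: [10]
LOAD_FAST c → push -1. Stack: [10, -1]
BINARY_OP ^ → 10 ^ -1 = -11. Stack: [-11]
LOAD_FAST a → push 3. Stack: [-11, 3]
BINARY_OP - → -11 - 3 = -14. Stack: [-14]
STORE_FAST r → r=-14. Stack: []
LOAD_CONST → push 10. Stack: [10]
LOAD_FAST b → push 35. Stack: [10, 35]
BINARY_OP + → 10 + 35 = 45. Stack: [45]
STORE_FAST y → y=45. Stack: []
LOAD_FAST r → push -14. Stack: [-14]
RETURN_VALUE → return -14.

-14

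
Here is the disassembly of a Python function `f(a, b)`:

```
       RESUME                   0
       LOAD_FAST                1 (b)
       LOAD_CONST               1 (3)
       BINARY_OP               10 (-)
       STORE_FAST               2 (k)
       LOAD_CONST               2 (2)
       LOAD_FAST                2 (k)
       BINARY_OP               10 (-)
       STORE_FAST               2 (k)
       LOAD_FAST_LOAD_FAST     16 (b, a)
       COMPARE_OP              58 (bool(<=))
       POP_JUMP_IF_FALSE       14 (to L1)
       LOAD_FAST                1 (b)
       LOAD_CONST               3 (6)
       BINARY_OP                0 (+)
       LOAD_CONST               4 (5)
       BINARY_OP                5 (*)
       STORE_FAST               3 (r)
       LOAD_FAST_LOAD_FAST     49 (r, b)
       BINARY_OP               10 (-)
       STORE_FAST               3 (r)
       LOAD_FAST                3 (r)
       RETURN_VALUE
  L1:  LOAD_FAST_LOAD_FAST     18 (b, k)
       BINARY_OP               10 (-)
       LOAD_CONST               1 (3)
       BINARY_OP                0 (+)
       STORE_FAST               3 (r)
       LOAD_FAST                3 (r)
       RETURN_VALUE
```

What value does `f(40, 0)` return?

30

LOAD_FAST b → push 0. Stack: [0]
LOAD_CONST → push 3. Stack: [0, 3]
BINARY_OP - → 0 - 3 = -3. Stack: [-3]
STORE_FAST k → k=-3. Stack: []
LOAD_CONST → push 2. Stack: [2]
LOAD_FAST k → push -3. Stack: [2, -3]
BINARY_OP - → 2 - -3 = 5. Stack: [5]
STORE_FAST k → k=5. Stack: []
LOAD_FAST_LOAD_FAST b,a → push 0,40. Stack: [0, 40]
COMPARE_OP bool(<=) → 0 vs 40 = True. Stack: [True]
POP_JUMP_IF_FALSE → pop True; no jump. Stack: []
LOAD_FAST b → push 0. Stack: [0]
LOAD_CONST → push 6. Stack: [0, 6]
BINARY_OP + → 0 + 6 = 6. Stack: [6]
LOAD_CONST → push 5. Stack: [6, 5]
BINARY_OP * → 6 * 5 = 30. Stack: [30]
STORE_FAST r → r=30. Stack: []
LOAD_FAST_LOAD_FAST r,b → push 30,0. Stack: [30, 0]
BINARY_OP - → 30 - 0 = 30. Stack: [30]
STORE_FAST r → r=30. Stack: []
LOAD_FAST r → push 30. Stack: [30]
RETURN_VALUE → return 30.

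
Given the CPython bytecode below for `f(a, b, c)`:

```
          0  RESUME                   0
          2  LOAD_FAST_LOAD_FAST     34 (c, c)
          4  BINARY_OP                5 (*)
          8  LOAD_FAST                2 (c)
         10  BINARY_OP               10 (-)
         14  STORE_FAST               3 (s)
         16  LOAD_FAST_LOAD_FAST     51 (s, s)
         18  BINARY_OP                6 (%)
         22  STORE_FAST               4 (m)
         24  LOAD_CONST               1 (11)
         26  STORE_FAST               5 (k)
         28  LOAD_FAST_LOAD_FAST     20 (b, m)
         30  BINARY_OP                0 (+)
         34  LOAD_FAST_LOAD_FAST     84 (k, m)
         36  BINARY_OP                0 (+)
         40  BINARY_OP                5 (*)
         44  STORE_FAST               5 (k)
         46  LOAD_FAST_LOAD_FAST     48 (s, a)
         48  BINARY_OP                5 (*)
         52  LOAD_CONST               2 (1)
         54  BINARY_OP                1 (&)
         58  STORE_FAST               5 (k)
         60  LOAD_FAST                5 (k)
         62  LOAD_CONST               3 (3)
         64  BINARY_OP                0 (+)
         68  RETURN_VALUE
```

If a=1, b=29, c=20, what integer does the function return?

3

LOAD_FAST_LOAD_FAST c,c → push 20,20. Stack: [20, 20]
BINARY_OP * → 20 * 20 = 400. Stack: [400]
LOAD_FAST c → push 20. Stack: [400, 20]
BINARY_OP - → 400 - 20 = 380. Stack: [380]
STORE_FAST s → s=380. Stack: []
LOAD_FAST_LOAD_FAST s,s → push 380,380. Stack: [380, 380]
BINARY_OP % → 380 % 380 = 0. Stack: [0]
STORE_FAST m → m=0. Stack: []
LOAD_CONST → push 11. Stack: [11]
STORE_FAST k → k=11. Stack: []
LOAD_FAST_LOAD_FAST b,m → push 29,0. Stack: [29, 0]
BINARY_OP + → 29 + 0 = 29. Stack: [29]
LOAD_FAST_LOAD_FAST k,m → push 11,0. Stack: [29, 11, 0]
BINARY_OP + → 11 + 0 = 11. Stack: [29, 11]
BINARY_OP * → 29 * 11 = 319. Stack: [319]
STORE_FAST k → k=319. Stack: []
LOAD_FAST_LOAD_FAST s,a → push 380,1. Stack: [380, 1]
BINARY_OP * → 380 * 1 = 380. Stack: [380]
LOAD_CONST → push 1. Stack: [380, 1]
BINARY_OP & → 380 & 1 = 0. Stack: [0]
STORE_FAST k → k=0. Stack: []
LOAD_FAST k → push 0. Stack: [0]
LOAD_CONST → push 3. Stack: [0, 3]
BINARY_OP + → 0 + 3 = 3. Stack: [3]
RETURN_VALUE → return 3.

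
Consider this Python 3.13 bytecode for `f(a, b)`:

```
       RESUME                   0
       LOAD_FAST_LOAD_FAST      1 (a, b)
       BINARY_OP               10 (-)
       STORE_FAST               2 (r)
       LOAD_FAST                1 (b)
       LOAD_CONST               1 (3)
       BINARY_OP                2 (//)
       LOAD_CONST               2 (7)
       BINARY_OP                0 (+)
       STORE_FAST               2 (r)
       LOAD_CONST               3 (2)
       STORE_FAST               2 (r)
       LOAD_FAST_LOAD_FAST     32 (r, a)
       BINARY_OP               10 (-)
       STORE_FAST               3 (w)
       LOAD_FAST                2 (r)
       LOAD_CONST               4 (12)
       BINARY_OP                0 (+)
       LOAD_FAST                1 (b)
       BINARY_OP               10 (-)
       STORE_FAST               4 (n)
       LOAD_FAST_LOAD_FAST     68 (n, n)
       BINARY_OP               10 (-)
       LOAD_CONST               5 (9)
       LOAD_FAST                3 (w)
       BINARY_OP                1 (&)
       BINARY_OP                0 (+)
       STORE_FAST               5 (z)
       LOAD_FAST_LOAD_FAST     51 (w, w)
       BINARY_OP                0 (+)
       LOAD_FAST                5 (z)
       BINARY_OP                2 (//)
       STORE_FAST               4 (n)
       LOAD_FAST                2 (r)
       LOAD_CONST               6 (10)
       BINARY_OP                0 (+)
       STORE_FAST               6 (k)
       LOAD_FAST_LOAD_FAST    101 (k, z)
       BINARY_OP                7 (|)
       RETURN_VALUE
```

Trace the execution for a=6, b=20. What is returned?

12

LOAD_FAST_LOAD_FAST a,b → push 6,20. Stack: [6, 20]
BINARY_OP - → 6 - 20 = -14. Stack: [-14]
STORE_FAST r → r=-14. Stack: []
LOAD_FAST b → push 20. Stack: [20]
LOAD_CONST → push 3. Stack: [20, 3]
BINARY_OP // → 20 // 3 = 6. Stack: [6]
LOAD_CONST → push 7. Stack: [6, 7]
BINARY_OP + → 6 + 7 = 13. Stack: [13]
STORE_FAST r → r=13. Stack: []
LOAD_CONST → push 2. Stack: [2]
STORE_FAST r → r=2. Stack: []
LOAD_FAST_LOAD_FAST r,a → push 2,6. Stack: [2, 6]
BINARY_OP - → 2 - 6 = -4. Stack: [-4]
STORE_FAST w → w=-4. Stack: []
LOAD_FAST r → push 2. Stack: [2]
LOAD_CONST → push 12. Stack: [2, 12]
BINARY_OP + → 2 + 12 = 14. Stack: [14]
LOAD_FAST b → push 20. Stack: [14, 20]
BINARY_OP - → 14 - 20 = -6. Stack: [-6]
STORE_FAST n → n=-6. Stack: []
LOAD_FAST_LOAD_FAST n,n → push -6,-6. Stack: [-6, -6]
BINARY_OP - → -6 - -6 = 0. Stack: [0]
LOAD_CONST → push 9. Stack: [0, 9]
LOAD_FAST w → push -4. Stack: [0, 9, -4]
BINARY_OP & → 9 & -4 = 8. Stack: [0, 8]
BINARY_OP + → 0 + 8 = 8. Stack: [8]
STORE_FAST z → z=8. Stack: []
LOAD_FAST_LOAD_FAST w,w → push -4,-4. Stack: [-4, -4]
BINARY_OP + → -4 + -4 = -8. Stack: [-8]
LOAD_FAST z → push 8. Stack: [-8, 8]
BINARY_OP // → -8 // 8 = -1. Stack: [-1]
STORE_FAST n → n=-1. Stack: []
LOAD_FAST r → push 2. Stack: [2]
LOAD_CONST → push 10. Stack: [2, 10]
BINARY_OP + → 2 + 10 = 12. Stack: [12]
STORE_FAST k → k=12. Stack: []
LOAD_FAST_LOAD_FAST k,z → push 12,8. Stack: [12, 8]
BINARY_OP | → 12 | 8 = 12. Stack: [12]
RETURN_VALUE → return 12.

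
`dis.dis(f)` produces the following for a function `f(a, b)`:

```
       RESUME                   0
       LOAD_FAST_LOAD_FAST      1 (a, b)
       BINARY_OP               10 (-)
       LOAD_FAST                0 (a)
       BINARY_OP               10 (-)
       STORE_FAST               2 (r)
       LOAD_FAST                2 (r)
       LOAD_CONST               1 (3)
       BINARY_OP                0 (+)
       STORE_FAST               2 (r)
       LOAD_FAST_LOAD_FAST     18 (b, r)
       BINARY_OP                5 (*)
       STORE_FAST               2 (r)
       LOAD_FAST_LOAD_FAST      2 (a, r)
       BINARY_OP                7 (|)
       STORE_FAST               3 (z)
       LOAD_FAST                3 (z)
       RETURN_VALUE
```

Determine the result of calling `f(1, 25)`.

-549

LOAD_FAST_LOAD_FAST a,b → push 1,25. Stack: [1, 25]
BINARY_OP - → 1 - 25 = -24. Stack: [-24]
LOAD_FAST a → push 1. Stack: [-24, 1]
BINARY_OP - → -24 - 1 = -25. Stack: [-25]
STORE_FAST r → r=-25. Stack: []
LOAD_FAST r → push -25. Stack: [-25]
LOAD_CONST → push 3. Stack: [-25, 3]
BINARY_OP + → -25 + 3 = -22. Stack: [-22]
STORE_FAST r → r=-22. Stack: []
LOAD_FAST_LOAD_FAST b,r → push 25,-22. Stack: [25, -22]
BINARY_OP * → 25 * -22 = -550. Stack: [-550]
STORE_FAST r → r=-550. Stack: []
LOAD_FAST_LOAD_FAST a,r → push 1,-550. Stack: [1, -550]
BINARY_OP | → 1 | -550 = -549. Stack: [-549]
STORE_FAST z → z=-549. Stack: []
LOAD_FAST z → push -549. Stack: [-549]
RETURN_VALUE → return -549.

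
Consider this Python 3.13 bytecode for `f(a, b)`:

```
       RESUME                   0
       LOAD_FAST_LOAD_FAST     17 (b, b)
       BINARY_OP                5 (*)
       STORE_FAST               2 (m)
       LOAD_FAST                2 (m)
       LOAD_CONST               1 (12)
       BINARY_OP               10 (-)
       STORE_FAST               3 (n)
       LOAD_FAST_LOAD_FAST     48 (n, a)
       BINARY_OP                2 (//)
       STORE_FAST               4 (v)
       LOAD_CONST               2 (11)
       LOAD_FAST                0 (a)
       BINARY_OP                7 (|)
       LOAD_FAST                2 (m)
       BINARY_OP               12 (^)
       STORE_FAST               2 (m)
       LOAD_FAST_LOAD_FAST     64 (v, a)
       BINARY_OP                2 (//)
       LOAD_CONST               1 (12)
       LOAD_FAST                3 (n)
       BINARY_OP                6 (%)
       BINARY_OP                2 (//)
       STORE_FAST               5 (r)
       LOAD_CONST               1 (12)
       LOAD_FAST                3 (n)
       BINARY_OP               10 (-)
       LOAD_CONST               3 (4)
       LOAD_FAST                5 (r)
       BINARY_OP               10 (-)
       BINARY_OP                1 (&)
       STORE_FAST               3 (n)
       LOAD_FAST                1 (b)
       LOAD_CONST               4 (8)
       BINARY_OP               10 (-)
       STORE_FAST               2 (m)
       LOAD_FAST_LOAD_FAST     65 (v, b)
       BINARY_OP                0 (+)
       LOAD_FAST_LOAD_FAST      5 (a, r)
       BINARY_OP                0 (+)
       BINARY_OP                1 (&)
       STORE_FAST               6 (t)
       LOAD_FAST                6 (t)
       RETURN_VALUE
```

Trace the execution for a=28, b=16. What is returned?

LOAD_FAST_LOAD_FAST b,b → push 16,16. Stack: [16, 16]
BINARY_OP * → 16 * 16 = 256. Stack: [256]
STORE_FAST m → m=256. Stack: []
LOAD_FAST m → push 256. Stack: [256]
LOAD_CONST → push 12. Stack: [256, 12]
BINARY_OP - → 256 - 12 = 244. Stack: [244]
STORE_FAST n → n=244. Stack: []
LOAD_FAST_LOAD_FAST n,a → push 244,28. Stack: [244, 28]
BINARY_OP // → 244 // 28 = 8. Stack: [8]
STORE_FAST v → v=8. Stack: []
LOAD_CONST → push 11. Stack: [11]
LOAD_FAST a → push 28. Stack: [11, 28]
BINARY_OP | → 11 | 28 = 31. Stack: [31]
LOAD_FAST m → push 256. Stack: [31, 256]
BINARY_OP ^ → 31 ^ 256 = 287. Stack: [287]
STORE_FAST m → m=287. Stack: []
LOAD_FAST_LOAD_FAST v,a → push 8,28. Stack: [8, 28]
BINARY_OP // → 8 // 28 = 0. Stack: [0]
LOAD_CONST → push 12. Stack: [0, 12]
LOAD_FAST n → push 244. Stack: [0, 12, 244]
BINARY_OP % → 12 % 244 = 12. Stack: [0, 12]
BINARY_OP // → 0 // 12 = 0. Stack: [0]
STORE_FAST r → r=0. Stack: []
LOAD_CONST → push 12. Stack: [12]
LOAD_FAST n → push 244. Stack: [12, 244]
BINARY_OP - → 12 - 244 = -232. Stack: [-232]
LOAD_CONST → push 4. Stack: [-232, 4]
LOAD_FAST r → push 0. Stack: [-232, 4, 0]
BINARY_OP - → 4 - 0 = 4. Stack: [-232, 4]
BINARY_OP & → -232 & 4 = 0. Stack: [0]
STORE_FAST n → n=0. Stack: []
LOAD_FAST b → push 16. Stack: [16]
LOAD_CONST → push 8. Stack: [16, 8]
BINARY_OP - → 16 - 8 = 8. Stack: [8]
STORE_FAST m → m=8. Stack: []
LOAD_FAST_LOAD_FAST v,b → push 8,16. Stack: [8, 16]
BINARY_OP + → 8 + 16 = 24. Stack: [24]
LOAD_FAST_LOAD_FAST a,r → push 28,0. Stack: [24, 28, 0]
BINARY_OP + → 28 + 0 = 28. Stack: [24, 28]
BINARY_OP & → 24 & 28 = 24. Stack: [24]
STORE_FAST t → t=24. Stack: []
LOAD_FAST t → push 24. Stack: [24]
RETURN_VALUE → return 24.

24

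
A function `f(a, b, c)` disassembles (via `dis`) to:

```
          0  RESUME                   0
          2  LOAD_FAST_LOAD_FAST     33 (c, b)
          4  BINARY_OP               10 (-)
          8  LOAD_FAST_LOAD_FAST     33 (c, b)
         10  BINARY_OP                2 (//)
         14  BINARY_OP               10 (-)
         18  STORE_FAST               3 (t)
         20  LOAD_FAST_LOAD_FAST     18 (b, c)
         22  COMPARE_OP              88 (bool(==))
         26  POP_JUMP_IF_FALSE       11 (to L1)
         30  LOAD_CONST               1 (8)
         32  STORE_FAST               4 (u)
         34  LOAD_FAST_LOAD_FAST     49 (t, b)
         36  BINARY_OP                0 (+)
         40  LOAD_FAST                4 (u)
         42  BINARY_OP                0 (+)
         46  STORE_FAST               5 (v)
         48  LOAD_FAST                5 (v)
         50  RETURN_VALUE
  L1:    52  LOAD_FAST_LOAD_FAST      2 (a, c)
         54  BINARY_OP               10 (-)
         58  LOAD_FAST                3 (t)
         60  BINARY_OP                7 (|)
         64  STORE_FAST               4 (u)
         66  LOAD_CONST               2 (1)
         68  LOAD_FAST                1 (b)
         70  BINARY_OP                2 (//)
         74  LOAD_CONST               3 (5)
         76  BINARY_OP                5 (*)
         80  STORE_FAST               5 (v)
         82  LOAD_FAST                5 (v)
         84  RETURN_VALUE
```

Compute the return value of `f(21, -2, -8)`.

-5

LOAD_FAST_LOAD_FAST c,b → push -8,-2. Stack: [-8, -2]
BINARY_OP - → -8 - -2 = -6. Stack: [-6]
LOAD_FAST_LOAD_FAST c,b → push -8,-2. Stack: [-6, -8, -2]
BINARY_OP // → -8 // -2 = 4. Stack: [-6, 4]
BINARY_OP - → -6 - 4 = -10. Stack: [-10]
STORE_FAST t → t=-10. Stack: []
LOAD_FAST_LOAD_FAST b,c → push -2,-8. Stack: [-2, -8]
COMPARE_OP bool(==) → -2 vs -8 = False. Stack: [False]
POP_JUMP_IF_FALSE → pop False; jump. Stack: []
LOAD_FAST_LOAD_FAST a,c → push 21,-8. Stack: [21, -8]
BINARY_OP - → 21 - -8 = 29. Stack: [29]
LOAD_FAST t → push -10. Stack: [29, -10]
BINARY_OP | → 29 | -10 = -1. Stack: [-1]
STORE_FAST u → u=-1. Stack: []
LOAD_CONST → push 1. Stack: [1]
LOAD_FAST b → push -2. Stack: [1, -2]
BINARY_OP // → 1 // -2 = -1. Stack: [-1]
LOAD_CONST → push 5. Stack: [-1, 5]
BINARY_OP * → -1 * 5 = -5. Stack: [-5]
STORE_FAST v → v=-5. Stack: []
LOAD_FAST v → push -5. Stack: [-5]
RETURN_VALUE → return -5.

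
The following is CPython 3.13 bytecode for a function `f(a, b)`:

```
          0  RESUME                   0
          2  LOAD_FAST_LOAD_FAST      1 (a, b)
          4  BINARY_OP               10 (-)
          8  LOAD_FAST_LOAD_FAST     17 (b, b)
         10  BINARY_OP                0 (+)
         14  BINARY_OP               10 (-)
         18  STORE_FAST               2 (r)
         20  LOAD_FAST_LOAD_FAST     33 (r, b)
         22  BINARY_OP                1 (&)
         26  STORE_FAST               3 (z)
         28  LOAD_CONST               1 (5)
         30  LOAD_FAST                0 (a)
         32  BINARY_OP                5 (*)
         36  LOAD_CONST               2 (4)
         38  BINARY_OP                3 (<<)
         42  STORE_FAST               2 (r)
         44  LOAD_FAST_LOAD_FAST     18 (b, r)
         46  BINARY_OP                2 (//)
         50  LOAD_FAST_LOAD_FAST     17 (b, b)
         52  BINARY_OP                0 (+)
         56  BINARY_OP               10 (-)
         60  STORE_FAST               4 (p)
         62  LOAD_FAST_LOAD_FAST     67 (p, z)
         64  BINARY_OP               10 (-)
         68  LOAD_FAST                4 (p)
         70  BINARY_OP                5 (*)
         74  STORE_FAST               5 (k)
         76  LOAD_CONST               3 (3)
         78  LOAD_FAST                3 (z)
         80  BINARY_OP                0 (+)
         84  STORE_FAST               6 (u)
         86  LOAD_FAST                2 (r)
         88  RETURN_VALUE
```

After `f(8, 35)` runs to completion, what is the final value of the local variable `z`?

3

LOAD_FAST_LOAD_FAST a,b → push 8,35. Stack: [8, 35]
BINARY_OP - → 8 - 35 = -27. Stack: [-27]
LOAD_FAST_LOAD_FAST b,b → push 35,35. Stack: [-27, 35, 35]
BINARY_OP + → 35 + 35 = 70. Stack: [-27, 70]
BINARY_OP - → -27 - 70 = -97. Stack: [-97]
STORE_FAST r → r=-97. Stack: []
LOAD_FAST_LOAD_FAST r,b → push -97,35. Stack: [-97, 35]
BINARY_OP & → -97 & 35 = 3. Stack: [3]
STORE_FAST z → z=3. Stack: []
LOAD_CONST → push 5. Stack: [5]
LOAD_FAST a → push 8. Stack: [5, 8]
BINARY_OP * → 5 * 8 = 40. Stack: [40]
LOAD_CONST → push 4. Stack: [40, 4]
BINARY_OP << → 40 << 4 = 640. Stack: [640]
STORE_FAST r → r=640. Stack: []
LOAD_FAST_LOAD_FAST b,r → push 35,640. Stack: [35, 640]
BINARY_OP // → 35 // 640 = 0. Stack: [0]
LOAD_FAST_LOAD_FAST b,b → push 35,35. Stack: [0, 35, 35]
BINARY_OP + → 35 + 35 = 70. Stack: [0, 70]
BINARY_OP - → 0 - 70 = -70. Stack: [-70]
STORE_FAST p → p=-70. Stack: []
LOAD_FAST_LOAD_FAST p,z → push -70,3. Stack: [-70, 3]
BINARY_OP - → -70 - 3 = -73. Stack: [-73]
LOAD_FAST p → push -70. Stack: [-73, -70]
BINARY_OP * → -73 * -70 = 5110. Stack: [5110]
STORE_FAST k → k=5110. Stack: []
LOAD_CONST → push 3. Stack: [3]
LOAD_FAST z → push 3. Stack: [3, 3]
BINARY_OP + → 3 + 3 = 6. Stack: [6]
STORE_FAST u → u=6. Stack: []
LOAD_FAST r → push 640. Stack: [640]
RETURN_VALUE → return 640.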